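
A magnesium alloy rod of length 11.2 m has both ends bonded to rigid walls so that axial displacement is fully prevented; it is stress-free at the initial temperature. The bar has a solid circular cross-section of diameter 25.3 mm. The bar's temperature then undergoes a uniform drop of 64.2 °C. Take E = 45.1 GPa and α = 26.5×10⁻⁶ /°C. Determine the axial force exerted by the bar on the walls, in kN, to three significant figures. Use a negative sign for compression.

Free thermal expansion αLΔT = 26.5e-6 · 11200 · -64.2 = -19.05 mm.
The walls impose strain ε = −(-19.05)/11200 = 1.7013e-03; σ = Eε = 45100 · 1.7013e-03 = 76.73 MPa.
Wall reaction R = σ·A = 76.73·502.7 = 38570 N = 38.57 kN.

38.6 kN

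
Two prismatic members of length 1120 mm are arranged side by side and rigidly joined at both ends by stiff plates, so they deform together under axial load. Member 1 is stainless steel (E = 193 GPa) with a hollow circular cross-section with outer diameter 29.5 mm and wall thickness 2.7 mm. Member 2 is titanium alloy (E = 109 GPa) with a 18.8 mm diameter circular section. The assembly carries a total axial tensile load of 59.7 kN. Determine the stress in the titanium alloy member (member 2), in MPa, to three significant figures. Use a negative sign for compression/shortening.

87.8 MPa

A_1 = 227.3 mm².
A_2 = 277.6 mm².
Equal strain + equilibrium ⇒ each member carries load in proportion to AE: A₁E₁ = 43870000 N, A₂E₂ = 30260000 N, ΣAE = 74130000 N.
σ₂ = P·E₂/ΣAE = 59700·109000/74130000 = 87.78 MPa.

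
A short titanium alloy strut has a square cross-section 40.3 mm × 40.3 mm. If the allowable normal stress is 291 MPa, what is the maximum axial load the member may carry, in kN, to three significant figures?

A = 1624 mm².
P_max = σ_allow · A = 291 · 1624 = 472600 N = 472.6 kN.

473 kN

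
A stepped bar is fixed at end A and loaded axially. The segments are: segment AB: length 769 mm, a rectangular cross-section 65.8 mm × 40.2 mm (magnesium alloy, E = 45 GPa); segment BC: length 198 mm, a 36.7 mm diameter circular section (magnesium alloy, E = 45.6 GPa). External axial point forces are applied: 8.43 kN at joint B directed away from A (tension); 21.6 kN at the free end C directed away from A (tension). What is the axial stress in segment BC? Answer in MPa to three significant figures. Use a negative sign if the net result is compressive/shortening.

Internal axial forces (sectioning from the free end, tension +): N_BC = 21.6 kN, N_AB = 30.03 kN.
A_BC = 1058 mm².
σ_BC = N_BC/A_BC = 21600/1058 = 20.42 MPa.

20.4 MPa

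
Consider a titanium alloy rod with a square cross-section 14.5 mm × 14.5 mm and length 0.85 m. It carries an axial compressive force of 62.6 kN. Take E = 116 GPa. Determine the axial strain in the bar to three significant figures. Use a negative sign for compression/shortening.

A = 210.2 mm².
σ = N/A = -297.7 MPa; ε = σ/E = -297.7/116000 = -2.567e-03.

-0.00257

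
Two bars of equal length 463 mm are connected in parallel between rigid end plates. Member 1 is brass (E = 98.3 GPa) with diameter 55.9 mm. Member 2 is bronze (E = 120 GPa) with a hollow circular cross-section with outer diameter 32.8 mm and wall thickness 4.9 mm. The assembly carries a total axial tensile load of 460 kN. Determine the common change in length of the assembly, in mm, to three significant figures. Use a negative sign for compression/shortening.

A_1 = 2454 mm².
A_2 = 429.5 mm².
Equal strain + equilibrium ⇒ each member carries load in proportion to AE: A₁E₁ = 241200000 N, A₂E₂ = 51540000 N, ΣAE = 292800000 N.
δ = PL/ΣAE = 460000·463/292800000 = 0.7274 mm.

0.727 mm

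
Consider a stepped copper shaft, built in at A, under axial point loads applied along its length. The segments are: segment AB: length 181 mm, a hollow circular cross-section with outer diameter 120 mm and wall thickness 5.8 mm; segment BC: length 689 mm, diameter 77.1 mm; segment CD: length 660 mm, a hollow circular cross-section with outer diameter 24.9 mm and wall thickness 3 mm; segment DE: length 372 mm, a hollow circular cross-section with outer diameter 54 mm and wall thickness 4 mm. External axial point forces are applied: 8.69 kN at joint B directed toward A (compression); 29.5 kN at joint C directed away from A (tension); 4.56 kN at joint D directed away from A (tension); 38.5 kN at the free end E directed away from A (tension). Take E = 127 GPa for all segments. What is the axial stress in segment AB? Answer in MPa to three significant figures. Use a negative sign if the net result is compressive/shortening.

30.7 MPa

Internal axial forces (sectioning from the free end, tension +): N_DE = 38.5 kN, N_CD = 43.06 kN, N_BC = 72.56 kN, N_AB = 63.87 kN.
A_AB = 2081 mm².
σ_AB = N_AB/A_AB = 63870/2081 = 30.69 MPa.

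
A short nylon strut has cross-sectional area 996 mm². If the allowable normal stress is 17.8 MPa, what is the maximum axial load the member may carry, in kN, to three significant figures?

P_max = σ_allow · A = 17.8 · 996 = 17730 N = 17.73 kN.

17.7 kN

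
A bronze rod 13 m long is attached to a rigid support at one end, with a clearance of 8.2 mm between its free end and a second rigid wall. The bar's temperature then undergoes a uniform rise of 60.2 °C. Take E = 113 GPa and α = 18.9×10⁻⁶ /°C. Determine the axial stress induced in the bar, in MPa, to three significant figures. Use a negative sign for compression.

-57.3 MPa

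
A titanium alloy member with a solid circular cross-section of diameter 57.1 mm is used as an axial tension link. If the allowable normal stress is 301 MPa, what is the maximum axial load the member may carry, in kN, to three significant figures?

A = 2561 mm².
P_max = σ_allow · A = 301 · 2561 = 770800 N = 770.8 kN.

771 kN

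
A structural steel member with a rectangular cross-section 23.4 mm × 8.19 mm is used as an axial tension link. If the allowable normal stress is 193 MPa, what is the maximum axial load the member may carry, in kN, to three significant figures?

37.0 kN

A = 191.6 mm².
P_max = σ_allow · A = 193 · 191.6 = 36990 N = 36.99 kN.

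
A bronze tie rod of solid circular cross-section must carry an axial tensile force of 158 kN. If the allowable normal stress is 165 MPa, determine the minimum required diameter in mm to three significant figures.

34.9 mm

Required area A ≥ P/σ_allow = 158000/165 = 957.6 mm².
For a solid circular section, d ≥ √(4A/π) = 34.92 mm.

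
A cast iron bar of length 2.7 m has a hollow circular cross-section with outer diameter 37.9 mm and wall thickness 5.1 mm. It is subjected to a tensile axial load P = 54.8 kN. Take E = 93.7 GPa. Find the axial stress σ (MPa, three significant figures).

104 MPa

A = 525.5 mm².
σ = N/A = 54800/525.5 = 104.3 MPa.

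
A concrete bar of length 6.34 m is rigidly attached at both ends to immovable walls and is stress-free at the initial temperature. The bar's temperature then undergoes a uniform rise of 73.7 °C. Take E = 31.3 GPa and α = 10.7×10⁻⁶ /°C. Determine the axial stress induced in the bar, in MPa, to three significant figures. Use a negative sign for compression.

Free thermal expansion αLΔT = 10.7e-6 · 6340 · 73.7 = 5 mm.
The walls impose strain ε = −(5)/6340 = -7.8859e-04; σ = Eε = 31300 · -7.8859e-04 = -24.68 MPa.

-24.7 MPa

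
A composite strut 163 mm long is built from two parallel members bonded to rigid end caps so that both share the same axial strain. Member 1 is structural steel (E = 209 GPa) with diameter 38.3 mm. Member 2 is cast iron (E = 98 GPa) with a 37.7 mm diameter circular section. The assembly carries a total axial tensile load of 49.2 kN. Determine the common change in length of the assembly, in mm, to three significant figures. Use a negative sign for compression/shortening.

A_1 = 1152 mm².
A_2 = 1116 mm².
Equal strain + equilibrium ⇒ each member carries load in proportion to AE: A₁E₁ = 240800000 N, A₂E₂ = 109400000 N, ΣAE = 350200000 N.
δ = PL/ΣAE = 49200·163/350200000 = 0.0229 mm.

0.0229 mm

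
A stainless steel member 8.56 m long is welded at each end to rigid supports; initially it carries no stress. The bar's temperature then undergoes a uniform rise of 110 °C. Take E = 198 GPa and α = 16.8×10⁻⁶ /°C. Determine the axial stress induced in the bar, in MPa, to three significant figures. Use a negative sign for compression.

Free thermal expansion αLΔT = 16.8e-6 · 8560 · 110 = 15.82 mm.
The walls impose strain ε = −(15.82)/8560 = -1.8480e-03; σ = Eε = 198000 · -1.8480e-03 = -365.9 MPa.

-366 MPa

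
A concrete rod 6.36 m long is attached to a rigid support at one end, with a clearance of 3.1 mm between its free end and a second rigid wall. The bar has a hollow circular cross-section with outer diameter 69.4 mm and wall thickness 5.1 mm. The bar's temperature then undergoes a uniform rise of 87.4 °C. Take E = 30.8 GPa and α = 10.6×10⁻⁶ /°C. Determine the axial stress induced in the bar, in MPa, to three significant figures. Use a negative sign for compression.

-13.5 MPa

Free thermal expansion αLΔT = 10.6e-6 · 6360 · 87.4 = 5.892 mm.
The walls engage after the gap closes; constrained expansion = 5.892 − 3.1 = 2.792 mm.
The walls impose strain ε = −(2.792)/6360 = -4.3902e-04; σ = Eε = 30800 · -4.3902e-04 = -13.52 MPa.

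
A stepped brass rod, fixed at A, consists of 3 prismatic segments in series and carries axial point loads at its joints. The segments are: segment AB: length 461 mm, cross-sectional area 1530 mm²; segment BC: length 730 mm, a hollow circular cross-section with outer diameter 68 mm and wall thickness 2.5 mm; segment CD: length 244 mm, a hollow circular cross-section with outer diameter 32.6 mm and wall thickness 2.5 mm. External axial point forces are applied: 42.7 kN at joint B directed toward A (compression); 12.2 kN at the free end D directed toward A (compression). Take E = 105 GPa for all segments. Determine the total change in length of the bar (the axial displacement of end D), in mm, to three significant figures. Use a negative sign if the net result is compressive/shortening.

-0.442 mm

Internal axial forces (sectioning from the free end, tension +): N_CD = -12.2 kN, N_BC = -12.2 kN, N_AB = -54.9 kN.
A_BC = 514.4 mm².
A_CD = 236.4 mm².
δ_AB = -54900·461/(1530·105000) = -0.1575 mm
δ_BC = -12200·730/(514.4·105000) = -0.1649 mm
δ_CD = -12200·244/(236.4·105000) = -0.1199 mm
δ = Σδ_i = -0.4423 mm.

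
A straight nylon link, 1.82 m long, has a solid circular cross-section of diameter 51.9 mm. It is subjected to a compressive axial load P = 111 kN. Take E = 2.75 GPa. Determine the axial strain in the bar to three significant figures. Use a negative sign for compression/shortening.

A = 2116 mm².
σ = N/A = -52.47 MPa; ε = σ/E = -52.47/2750 = -1.908e-02.

-0.0191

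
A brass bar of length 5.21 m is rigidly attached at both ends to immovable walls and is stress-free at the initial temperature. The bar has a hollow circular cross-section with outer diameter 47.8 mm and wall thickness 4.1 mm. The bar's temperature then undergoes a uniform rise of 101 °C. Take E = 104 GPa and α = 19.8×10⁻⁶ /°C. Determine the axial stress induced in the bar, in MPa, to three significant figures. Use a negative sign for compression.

Free thermal expansion αLΔT = 19.8e-6 · 5210 · 101 = 10.42 mm.
The walls impose strain ε = −(10.42)/5210 = -1.9998e-03; σ = Eε = 104000 · -1.9998e-03 = -208 MPa.

-208 MPa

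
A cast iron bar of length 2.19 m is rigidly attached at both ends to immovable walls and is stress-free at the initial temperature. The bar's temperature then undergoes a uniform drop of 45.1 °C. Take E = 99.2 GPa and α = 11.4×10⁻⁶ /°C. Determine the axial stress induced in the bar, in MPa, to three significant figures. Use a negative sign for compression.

Free thermal expansion αLΔT = 11.4e-6 · 2190 · -45.1 = -1.126 mm.
The walls impose strain ε = −(-1.126)/2190 = 5.1414e-04; σ = Eε = 99200 · 5.1414e-04 = 51 MPa.

51.0 MPa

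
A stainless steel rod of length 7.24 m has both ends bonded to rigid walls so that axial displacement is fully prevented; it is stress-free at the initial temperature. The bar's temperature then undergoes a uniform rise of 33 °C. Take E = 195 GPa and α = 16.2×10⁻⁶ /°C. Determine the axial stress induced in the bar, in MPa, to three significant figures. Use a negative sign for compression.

-104 MPa

Free thermal expansion αLΔT = 16.2e-6 · 7240 · 33 = 3.871 mm.
The walls impose strain ε = −(3.871)/7240 = -5.3460e-04; σ = Eε = 195000 · -5.3460e-04 = -104.2 MPa.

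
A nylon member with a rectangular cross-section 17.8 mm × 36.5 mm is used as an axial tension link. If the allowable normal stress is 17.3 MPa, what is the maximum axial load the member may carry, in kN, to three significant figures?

A = 649.7 mm².
P_max = σ_allow · A = 17.3 · 649.7 = 11240 N = 11.24 kN.

11.2 kN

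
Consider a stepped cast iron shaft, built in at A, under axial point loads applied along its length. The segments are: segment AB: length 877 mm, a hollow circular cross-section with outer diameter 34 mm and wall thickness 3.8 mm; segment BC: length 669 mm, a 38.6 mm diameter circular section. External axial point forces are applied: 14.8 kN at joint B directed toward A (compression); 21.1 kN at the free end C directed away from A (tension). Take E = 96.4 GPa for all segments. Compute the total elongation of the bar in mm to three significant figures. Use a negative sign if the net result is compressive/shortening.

Internal axial forces (sectioning from the free end, tension +): N_BC = 21.1 kN, N_AB = 6.3 kN.
A_AB = 360.5 mm².
A_BC = 1170 mm².
δ_AB = 6300·877/(360.5·96400) = 0.159 mm
δ_BC = 21100·669/(1170·96400) = 0.1251 mm
δ = Σδ_i = 0.2841 mm.

0.284 mm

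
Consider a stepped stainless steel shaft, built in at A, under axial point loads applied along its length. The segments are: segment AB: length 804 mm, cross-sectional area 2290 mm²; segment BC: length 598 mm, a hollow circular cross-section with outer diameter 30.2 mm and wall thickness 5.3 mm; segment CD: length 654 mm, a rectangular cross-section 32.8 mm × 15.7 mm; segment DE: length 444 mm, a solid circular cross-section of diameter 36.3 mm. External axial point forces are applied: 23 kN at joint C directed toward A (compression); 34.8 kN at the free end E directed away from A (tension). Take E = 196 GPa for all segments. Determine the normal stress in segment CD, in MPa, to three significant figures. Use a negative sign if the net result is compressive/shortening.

67.6 MPa

Internal axial forces (sectioning from the free end, tension +): N_DE = 34.8 kN, N_CD = 34.8 kN, N_BC = 11.8 kN, N_AB = 11.8 kN.
A_CD = 515 mm².
σ_CD = N_CD/A_CD = 34800/515 = 67.58 MPa.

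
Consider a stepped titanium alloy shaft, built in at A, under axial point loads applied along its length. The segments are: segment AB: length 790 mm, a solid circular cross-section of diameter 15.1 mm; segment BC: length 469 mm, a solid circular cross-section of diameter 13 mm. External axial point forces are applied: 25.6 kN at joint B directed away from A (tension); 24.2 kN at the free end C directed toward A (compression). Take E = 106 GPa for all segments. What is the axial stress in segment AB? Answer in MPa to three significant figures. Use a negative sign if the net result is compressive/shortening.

Internal axial forces (sectioning from the free end, tension +): N_BC = -24.2 kN, N_AB = 1.4 kN.
A_AB = 179.1 mm².
σ_AB = N_AB/A_AB = 1400/179.1 = 7.818 MPa.

7.82 MPa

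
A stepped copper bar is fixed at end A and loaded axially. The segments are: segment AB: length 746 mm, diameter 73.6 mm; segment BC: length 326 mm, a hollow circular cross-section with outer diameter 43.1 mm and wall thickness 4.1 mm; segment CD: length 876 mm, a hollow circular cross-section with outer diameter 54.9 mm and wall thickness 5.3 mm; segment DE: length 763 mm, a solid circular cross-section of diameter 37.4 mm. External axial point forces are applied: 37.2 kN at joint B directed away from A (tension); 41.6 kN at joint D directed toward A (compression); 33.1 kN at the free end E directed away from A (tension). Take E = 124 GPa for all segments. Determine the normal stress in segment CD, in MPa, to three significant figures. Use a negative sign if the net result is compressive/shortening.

-10.3 MPa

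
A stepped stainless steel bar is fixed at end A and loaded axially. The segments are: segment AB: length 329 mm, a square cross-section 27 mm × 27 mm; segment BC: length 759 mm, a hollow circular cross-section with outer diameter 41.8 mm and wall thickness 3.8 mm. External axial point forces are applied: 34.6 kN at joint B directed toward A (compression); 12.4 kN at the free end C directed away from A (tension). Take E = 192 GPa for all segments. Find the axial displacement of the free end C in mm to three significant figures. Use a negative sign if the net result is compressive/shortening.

0.0559 mm

Internal axial forces (sectioning from the free end, tension +): N_BC = 12.4 kN, N_AB = -22.2 kN.
A_AB = 729 mm².
A_BC = 453.6 mm².
δ_AB = -22200·329/(729·192000) = -0.05218 mm
δ_BC = 12400·759/(453.6·192000) = 0.1081 mm
δ = Σδ_i = 0.05587 mm.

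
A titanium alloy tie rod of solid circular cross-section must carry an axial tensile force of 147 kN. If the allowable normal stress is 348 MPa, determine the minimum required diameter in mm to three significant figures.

23.2 mm

Required area A ≥ P/σ_allow = 147000/348 = 422.4 mm².
For a solid circular section, d ≥ √(4A/π) = 23.19 mm.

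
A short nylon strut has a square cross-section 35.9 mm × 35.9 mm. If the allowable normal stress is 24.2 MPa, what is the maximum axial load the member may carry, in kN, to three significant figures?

31.2 kN

A = 1289 mm².
P_max = σ_allow · A = 24.2 · 1289 = 31190 N = 31.19 kN.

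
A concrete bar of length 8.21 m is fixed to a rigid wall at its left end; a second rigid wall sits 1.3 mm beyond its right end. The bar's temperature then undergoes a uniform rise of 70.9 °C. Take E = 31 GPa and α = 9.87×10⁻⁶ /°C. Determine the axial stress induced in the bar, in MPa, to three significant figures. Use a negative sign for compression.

-16.8 MPa

Free thermal expansion αLΔT = 9.87e-6 · 8210 · 70.9 = 5.745 mm.
The walls engage after the gap closes; constrained expansion = 5.745 − 1.3 = 4.445 mm.
The walls impose strain ε = −(4.445)/8210 = -5.4144e-04; σ = Eε = 31000 · -5.4144e-04 = -16.78 MPa.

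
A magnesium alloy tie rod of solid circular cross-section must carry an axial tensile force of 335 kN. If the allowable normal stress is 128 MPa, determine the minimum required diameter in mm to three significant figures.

57.7 mm

Required area A ≥ P/σ_allow = 335000/128 = 2617 mm².
For a solid circular section, d ≥ √(4A/π) = 57.73 mm.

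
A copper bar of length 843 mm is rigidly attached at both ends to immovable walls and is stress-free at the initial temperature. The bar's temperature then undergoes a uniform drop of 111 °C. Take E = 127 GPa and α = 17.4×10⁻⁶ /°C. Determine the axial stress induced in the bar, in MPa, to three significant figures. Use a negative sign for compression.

Free thermal expansion αLΔT = 17.4e-6 · 843 · -111 = -1.628 mm.
The walls impose strain ε = −(-1.628)/843 = 1.9314e-03; σ = Eε = 127000 · 1.9314e-03 = 245.3 MPa.

245 MPa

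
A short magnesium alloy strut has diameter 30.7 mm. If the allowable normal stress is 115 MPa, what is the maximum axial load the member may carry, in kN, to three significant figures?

A = 740.2 mm².
P_max = σ_allow · A = 115 · 740.2 = 85130 N = 85.13 kN.

85.1 kN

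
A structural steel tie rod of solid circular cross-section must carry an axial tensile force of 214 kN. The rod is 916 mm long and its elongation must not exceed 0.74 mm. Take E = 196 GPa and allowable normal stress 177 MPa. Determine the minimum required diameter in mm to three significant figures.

41.5 mm

Required area A ≥ P/σ_allow = 214000/177 = 1209 mm².
For a solid circular section, d ≥ √(4A/π) = 39.24 mm.
Elongation limit: A ≥ PL/(Eδ_allow) = 214000·916/(196000·0.74) = 1352 mm² ⇒ d ≥ 41.48 mm.
The elongation limit governs.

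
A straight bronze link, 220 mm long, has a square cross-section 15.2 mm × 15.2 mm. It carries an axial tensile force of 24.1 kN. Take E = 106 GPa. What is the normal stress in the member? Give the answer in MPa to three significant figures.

A = 231 mm².
σ = N/A = 24100/231 = 104.3 MPa.

104 MPa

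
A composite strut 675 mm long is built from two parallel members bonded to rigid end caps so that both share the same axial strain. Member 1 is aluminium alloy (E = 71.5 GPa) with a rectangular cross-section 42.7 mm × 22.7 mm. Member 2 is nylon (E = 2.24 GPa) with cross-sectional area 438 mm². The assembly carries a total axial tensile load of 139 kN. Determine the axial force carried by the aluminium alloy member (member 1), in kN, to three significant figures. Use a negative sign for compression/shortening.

A_1 = 969.3 mm².
Equal strain + equilibrium ⇒ each member carries load in proportion to AE: A₁E₁ = 69300000 N, A₂E₂ = 981100 N, ΣAE = 70290000 N.
F₁ = P·A₁E₁/ΣAE = 139000·69300000/70290000 = 137100 N.

137 kN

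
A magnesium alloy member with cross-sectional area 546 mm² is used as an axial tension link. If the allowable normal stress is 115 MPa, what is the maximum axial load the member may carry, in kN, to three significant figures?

62.8 kN

P_max = σ_allow · A = 115 · 546 = 62790 N = 62.79 kN.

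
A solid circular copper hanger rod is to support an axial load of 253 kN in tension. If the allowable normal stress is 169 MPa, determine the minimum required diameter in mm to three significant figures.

Required area A ≥ P/σ_allow = 253000/169 = 1497 mm².
For a solid circular section, d ≥ √(4A/π) = 43.66 mm.

43.7 mm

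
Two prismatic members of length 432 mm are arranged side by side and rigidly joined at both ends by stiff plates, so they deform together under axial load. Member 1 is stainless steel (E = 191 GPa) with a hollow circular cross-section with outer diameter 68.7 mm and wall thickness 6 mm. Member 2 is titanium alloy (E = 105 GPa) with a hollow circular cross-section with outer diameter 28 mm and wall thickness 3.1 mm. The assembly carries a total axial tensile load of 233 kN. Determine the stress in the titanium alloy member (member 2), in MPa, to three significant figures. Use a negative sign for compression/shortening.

A_1 = 1182 mm².
A_2 = 242.5 mm².
Equal strain + equilibrium ⇒ each member carries load in proportion to AE: A₁E₁ = 225700000 N, A₂E₂ = 25460000 N, ΣAE = 251200000 N.
σ₂ = P·E₂/ΣAE = 233000·105000/251200000 = 97.39 MPa.

97.4 MPa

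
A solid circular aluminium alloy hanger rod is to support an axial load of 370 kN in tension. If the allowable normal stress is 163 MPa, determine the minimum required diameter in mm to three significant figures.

53.8 mm

Required area A ≥ P/σ_allow = 370000/163 = 2270 mm².
For a solid circular section, d ≥ √(4A/π) = 53.76 mm.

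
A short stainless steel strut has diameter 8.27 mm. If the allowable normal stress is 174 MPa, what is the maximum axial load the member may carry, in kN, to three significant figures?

9.35 kN

A = 53.72 mm².
P_max = σ_allow · A = 174 · 53.72 = 9347 N = 9.347 kN.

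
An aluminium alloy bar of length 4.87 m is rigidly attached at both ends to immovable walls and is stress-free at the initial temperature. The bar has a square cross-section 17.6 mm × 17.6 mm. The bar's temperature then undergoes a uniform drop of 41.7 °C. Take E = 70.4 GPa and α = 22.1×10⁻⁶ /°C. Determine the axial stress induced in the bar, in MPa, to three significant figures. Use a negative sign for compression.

64.9 MPa

Free thermal expansion αLΔT = 22.1e-6 · 4870 · -41.7 = -4.488 mm.
The walls impose strain ε = −(-4.488)/4870 = 9.2157e-04; σ = Eε = 70400 · 9.2157e-04 = 64.88 MPa.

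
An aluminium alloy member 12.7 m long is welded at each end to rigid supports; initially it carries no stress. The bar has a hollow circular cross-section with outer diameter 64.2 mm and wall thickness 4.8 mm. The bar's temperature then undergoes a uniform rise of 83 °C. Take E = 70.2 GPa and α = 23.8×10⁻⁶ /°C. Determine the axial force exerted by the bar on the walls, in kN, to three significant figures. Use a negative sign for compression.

Free thermal expansion αLΔT = 23.8e-6 · 12700 · 83 = 25.09 mm.
The walls impose strain ε = −(25.09)/12700 = -1.9754e-03; σ = Eε = 70200 · -1.9754e-03 = -138.7 MPa.
Wall reaction R = σ·A = -138.7·895.7 = -124200 N = -124.2 kN.

-124 kN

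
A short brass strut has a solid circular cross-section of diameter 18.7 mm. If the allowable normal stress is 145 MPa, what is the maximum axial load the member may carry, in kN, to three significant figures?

39.8 kN

A = 274.6 mm².
P_max = σ_allow · A = 145 · 274.6 = 39820 N = 39.82 kN.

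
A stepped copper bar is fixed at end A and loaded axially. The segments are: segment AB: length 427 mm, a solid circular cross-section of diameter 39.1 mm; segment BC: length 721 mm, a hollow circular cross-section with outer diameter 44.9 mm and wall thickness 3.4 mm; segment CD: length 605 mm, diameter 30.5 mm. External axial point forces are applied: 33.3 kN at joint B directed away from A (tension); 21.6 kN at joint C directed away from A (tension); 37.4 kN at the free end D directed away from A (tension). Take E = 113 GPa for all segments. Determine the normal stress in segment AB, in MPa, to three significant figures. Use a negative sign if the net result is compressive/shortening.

Internal axial forces (sectioning from the free end, tension +): N_CD = 37.4 kN, N_BC = 59 kN, N_AB = 92.3 kN.
A_AB = 1201 mm².
σ_AB = N_AB/A_AB = 92300/1201 = 76.87 MPa.

76.9 MPa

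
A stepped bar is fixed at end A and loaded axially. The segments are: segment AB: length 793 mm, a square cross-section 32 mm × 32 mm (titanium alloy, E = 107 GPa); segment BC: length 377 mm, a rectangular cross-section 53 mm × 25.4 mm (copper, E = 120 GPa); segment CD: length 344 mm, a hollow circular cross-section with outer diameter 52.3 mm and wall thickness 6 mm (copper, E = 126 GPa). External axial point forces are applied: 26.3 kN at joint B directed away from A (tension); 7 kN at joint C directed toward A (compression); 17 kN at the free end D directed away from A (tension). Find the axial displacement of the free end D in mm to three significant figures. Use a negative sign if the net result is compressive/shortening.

0.339 mm

Internal axial forces (sectioning from the free end, tension +): N_CD = 17 kN, N_BC = 10 kN, N_AB = 36.3 kN.
A_AB = 1024 mm².
A_BC = 1346 mm².
A_CD = 872.7 mm².
δ_AB = 36300·793/(1024·107000) = 0.2627 mm
δ_BC = 10000·377/(1346·120000) = 0.02334 mm
δ_CD = 17000·344/(872.7·126000) = 0.05318 mm
δ = Σδ_i = 0.3392 mm.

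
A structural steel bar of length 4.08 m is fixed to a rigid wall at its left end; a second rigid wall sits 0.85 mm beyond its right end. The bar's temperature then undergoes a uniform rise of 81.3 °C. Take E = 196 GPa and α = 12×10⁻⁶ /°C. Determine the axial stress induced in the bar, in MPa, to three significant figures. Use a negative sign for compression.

Free thermal expansion αLΔT = 12e-6 · 4080 · 81.3 = 3.98 mm.
The walls engage after the gap closes; constrained expansion = 3.98 − 0.85 = 3.13 mm.
The walls impose strain ε = −(3.13)/4080 = -7.6727e-04; σ = Eε = 196000 · -7.6727e-04 = -150.4 MPa.

-150 MPa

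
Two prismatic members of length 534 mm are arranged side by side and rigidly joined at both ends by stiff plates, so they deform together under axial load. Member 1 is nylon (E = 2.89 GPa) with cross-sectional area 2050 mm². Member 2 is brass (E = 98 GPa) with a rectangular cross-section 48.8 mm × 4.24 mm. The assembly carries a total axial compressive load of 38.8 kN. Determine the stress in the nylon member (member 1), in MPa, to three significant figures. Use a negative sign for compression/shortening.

A_2 = 206.9 mm².
Equal strain + equilibrium ⇒ each member carries load in proportion to AE: A₁E₁ = 5924000 N, A₂E₂ = 20280000 N, ΣAE = 26200000 N.
σ₁ = P·E₁/ΣAE = -38800·2890/26200000 = -4.28 MPa.

-4.28 MPa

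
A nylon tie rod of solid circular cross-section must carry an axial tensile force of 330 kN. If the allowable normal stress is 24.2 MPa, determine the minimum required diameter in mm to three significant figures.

Required area A ≥ P/σ_allow = 330000/24.2 = 13640 mm².
For a solid circular section, d ≥ √(4A/π) = 131.8 mm.

132 mm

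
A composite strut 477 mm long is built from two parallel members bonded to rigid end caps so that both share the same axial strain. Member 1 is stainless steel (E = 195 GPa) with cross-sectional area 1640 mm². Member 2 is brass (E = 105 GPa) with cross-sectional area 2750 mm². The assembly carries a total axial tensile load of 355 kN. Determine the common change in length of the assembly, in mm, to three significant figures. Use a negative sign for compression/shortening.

0.278 mm

Equal strain + equilibrium ⇒ each member carries load in proportion to AE: A₁E₁ = 319800000 N, A₂E₂ = 288800000 N, ΣAE = 608600000 N.
δ = PL/ΣAE = 355000·477/608600000 = 0.2783 mm.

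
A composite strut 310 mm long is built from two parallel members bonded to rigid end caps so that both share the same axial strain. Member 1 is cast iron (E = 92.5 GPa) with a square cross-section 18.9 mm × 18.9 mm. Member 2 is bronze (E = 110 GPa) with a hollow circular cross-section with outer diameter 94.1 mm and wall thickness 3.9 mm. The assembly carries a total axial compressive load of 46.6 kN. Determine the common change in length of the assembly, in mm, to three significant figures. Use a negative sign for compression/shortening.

A_1 = 357.2 mm².
A_2 = 1105 mm².
Equal strain + equilibrium ⇒ each member carries load in proportion to AE: A₁E₁ = 33040000 N, A₂E₂ = 121600000 N, ΣAE = 154600000 N.
δ = PL/ΣAE = -46600·310/154600000 = -0.09344 mm.

-0.0934 mm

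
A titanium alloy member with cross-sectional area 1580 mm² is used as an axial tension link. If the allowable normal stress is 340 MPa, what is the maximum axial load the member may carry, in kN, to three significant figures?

P_max = σ_allow · A = 340 · 1580 = 537200 N = 537.2 kN.

537 kN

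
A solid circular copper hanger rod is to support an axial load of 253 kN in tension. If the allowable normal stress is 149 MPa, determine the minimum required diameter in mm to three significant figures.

Required area A ≥ P/σ_allow = 253000/149 = 1698 mm².
For a solid circular section, d ≥ √(4A/π) = 46.5 mm.

46.5 mm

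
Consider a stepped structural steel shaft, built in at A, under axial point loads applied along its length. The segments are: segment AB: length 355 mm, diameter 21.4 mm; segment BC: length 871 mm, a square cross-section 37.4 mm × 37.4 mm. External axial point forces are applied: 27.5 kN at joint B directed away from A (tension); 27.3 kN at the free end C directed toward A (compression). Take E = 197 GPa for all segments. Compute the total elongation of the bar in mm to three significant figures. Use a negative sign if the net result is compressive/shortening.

Internal axial forces (sectioning from the free end, tension +): N_BC = -27.3 kN, N_AB = 0.2 kN.
A_AB = 359.7 mm².
A_BC = 1399 mm².
δ_AB = 200·355/(359.7·197000) = 0.001002 mm
δ_BC = -27300·871/(1399·197000) = -0.08629 mm
δ = Σδ_i = -0.08529 mm.

-0.0853 mm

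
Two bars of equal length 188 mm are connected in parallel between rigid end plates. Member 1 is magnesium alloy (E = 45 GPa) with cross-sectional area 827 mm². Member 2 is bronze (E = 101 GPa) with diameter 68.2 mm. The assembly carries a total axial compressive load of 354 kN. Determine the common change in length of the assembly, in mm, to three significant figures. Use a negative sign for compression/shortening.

-0.164 mm

A_2 = 3653 mm².
Equal strain + equilibrium ⇒ each member carries load in proportion to AE: A₁E₁ = 37220000 N, A₂E₂ = 369000000 N, ΣAE = 406200000 N.
δ = PL/ΣAE = -354000·188/406200000 = -0.1639 mm.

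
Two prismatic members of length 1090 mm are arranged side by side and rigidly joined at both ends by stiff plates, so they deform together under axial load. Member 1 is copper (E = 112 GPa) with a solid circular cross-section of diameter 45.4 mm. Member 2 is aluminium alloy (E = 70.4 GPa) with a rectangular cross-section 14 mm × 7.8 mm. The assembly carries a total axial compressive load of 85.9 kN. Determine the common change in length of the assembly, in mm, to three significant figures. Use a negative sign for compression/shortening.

-0.495 mm

A_1 = 1619 mm².
A_2 = 109.2 mm².
Equal strain + equilibrium ⇒ each member carries load in proportion to AE: A₁E₁ = 181300000 N, A₂E₂ = 7688000 N, ΣAE = 189000000 N.
δ = PL/ΣAE = -85900·1090/189000000 = -0.4954 mm.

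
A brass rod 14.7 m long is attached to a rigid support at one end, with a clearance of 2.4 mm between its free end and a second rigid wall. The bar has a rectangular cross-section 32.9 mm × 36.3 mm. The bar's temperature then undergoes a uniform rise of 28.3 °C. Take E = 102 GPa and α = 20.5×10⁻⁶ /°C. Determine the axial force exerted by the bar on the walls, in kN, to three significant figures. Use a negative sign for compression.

-50.8 kN

Free thermal expansion αLΔT = 20.5e-6 · 14700 · 28.3 = 8.528 mm.
The walls engage after the gap closes; constrained expansion = 8.528 − 2.4 = 6.128 mm.
The walls impose strain ε = −(6.128)/14700 = -4.1688e-04; σ = Eε = 102000 · -4.1688e-04 = -42.52 MPa.
Wall reaction R = σ·A = -42.52·1194 = -50780 N = -50.78 kN.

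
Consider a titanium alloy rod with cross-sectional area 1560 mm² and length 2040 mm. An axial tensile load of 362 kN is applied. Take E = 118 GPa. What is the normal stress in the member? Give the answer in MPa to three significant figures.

232 MPa

σ = N/A = 362000/1560 = 232.1 MPa.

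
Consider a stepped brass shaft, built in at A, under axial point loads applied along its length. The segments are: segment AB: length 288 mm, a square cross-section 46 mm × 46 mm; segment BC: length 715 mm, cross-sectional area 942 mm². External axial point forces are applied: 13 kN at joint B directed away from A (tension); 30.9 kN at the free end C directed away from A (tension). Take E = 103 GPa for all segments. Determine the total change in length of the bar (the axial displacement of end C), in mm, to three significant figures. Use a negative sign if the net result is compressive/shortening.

0.286 mm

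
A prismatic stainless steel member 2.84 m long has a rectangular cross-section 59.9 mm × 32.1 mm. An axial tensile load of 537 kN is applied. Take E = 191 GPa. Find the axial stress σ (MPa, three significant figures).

A = 1923 mm².
σ = N/A = 537000/1923 = 279.3 MPa.

279 MPa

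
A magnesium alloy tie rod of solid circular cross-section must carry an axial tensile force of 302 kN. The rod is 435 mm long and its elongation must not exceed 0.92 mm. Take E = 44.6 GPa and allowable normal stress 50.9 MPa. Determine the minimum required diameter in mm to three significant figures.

Required area A ≥ P/σ_allow = 302000/50.9 = 5933 mm².
For a solid circular section, d ≥ √(4A/π) = 86.92 mm.
Elongation limit: A ≥ PL/(Eδ_allow) = 302000·435/(44600·0.92) = 3202 mm² ⇒ d ≥ 63.85 mm.
The stress limit governs.

86.9 mm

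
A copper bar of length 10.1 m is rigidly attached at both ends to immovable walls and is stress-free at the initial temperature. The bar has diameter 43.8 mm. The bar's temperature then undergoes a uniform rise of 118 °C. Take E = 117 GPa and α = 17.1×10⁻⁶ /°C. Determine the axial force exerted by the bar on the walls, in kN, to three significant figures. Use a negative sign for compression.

Free thermal expansion αLΔT = 17.1e-6 · 10100 · 118 = 20.38 mm.
The walls impose strain ε = −(20.38)/10100 = -2.0178e-03; σ = Eε = 117000 · -2.0178e-03 = -236.1 MPa.
Wall reaction R = σ·A = -236.1·1507 = -355700 N = -355.7 kN.

-356 kN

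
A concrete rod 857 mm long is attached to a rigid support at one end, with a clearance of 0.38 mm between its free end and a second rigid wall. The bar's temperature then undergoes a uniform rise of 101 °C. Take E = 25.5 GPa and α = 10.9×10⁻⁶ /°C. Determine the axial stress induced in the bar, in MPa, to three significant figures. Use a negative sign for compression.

-16.8 MPa

Free thermal expansion αLΔT = 10.9e-6 · 857 · 101 = 0.9435 mm.
The walls engage after the gap closes; constrained expansion = 0.9435 − 0.38 = 0.5635 mm.
The walls impose strain ε = −(0.5635)/857 = -6.5749e-04; σ = Eε = 25500 · -6.5749e-04 = -16.77 MPa.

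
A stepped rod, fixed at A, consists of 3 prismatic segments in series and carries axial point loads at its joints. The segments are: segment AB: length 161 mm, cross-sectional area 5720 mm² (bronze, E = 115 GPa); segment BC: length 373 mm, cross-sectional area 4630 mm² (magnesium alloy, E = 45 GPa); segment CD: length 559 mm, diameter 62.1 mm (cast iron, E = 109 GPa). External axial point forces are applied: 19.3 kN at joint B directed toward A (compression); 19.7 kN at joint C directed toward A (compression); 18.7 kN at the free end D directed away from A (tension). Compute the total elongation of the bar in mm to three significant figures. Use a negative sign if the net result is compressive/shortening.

Internal axial forces (sectioning from the free end, tension +): N_CD = 18.7 kN, N_BC = -1 kN, N_AB = -20.3 kN.
A_CD = 3029 mm².
δ_AB = -20300·161/(5720·115000) = -0.004969 mm
δ_BC = -1000·373/(4630·45000) = -0.00179 mm
δ_CD = 18700·559/(3029·109000) = 0.03166 mm
δ = Σδ_i = 0.0249 mm.

0.0249 mm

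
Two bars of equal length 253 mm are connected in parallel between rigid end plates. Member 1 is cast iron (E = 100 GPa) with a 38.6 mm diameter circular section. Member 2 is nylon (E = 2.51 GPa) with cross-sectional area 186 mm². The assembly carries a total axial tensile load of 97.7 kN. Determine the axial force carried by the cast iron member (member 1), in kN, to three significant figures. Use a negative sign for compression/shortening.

97.3 kN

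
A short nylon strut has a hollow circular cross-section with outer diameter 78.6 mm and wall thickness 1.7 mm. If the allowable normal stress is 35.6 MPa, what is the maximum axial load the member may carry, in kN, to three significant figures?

14.6 kN

A = 410.7 mm².
P_max = σ_allow · A = 35.6 · 410.7 = 14620 N = 14.62 kN.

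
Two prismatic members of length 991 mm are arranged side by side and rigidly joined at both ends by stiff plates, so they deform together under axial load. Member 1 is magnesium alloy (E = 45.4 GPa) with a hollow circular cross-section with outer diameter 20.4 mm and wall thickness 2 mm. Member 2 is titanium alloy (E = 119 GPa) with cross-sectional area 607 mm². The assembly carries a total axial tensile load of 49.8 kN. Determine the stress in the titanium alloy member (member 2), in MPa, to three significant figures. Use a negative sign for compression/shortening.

76.5 MPa

A_1 = 115.6 mm².
Equal strain + equilibrium ⇒ each member carries load in proportion to AE: A₁E₁ = 5249000 N, A₂E₂ = 72230000 N, ΣAE = 77480000 N.
σ₂ = P·E₂/ΣAE = 49800·119000/77480000 = 76.49 MPa.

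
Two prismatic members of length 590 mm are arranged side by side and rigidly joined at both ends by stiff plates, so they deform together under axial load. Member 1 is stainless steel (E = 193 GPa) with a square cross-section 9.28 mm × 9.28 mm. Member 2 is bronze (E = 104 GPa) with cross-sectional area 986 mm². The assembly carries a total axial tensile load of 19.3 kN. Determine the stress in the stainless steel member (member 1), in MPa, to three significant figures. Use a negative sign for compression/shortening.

A_1 = 86.12 mm².
Equal strain + equilibrium ⇒ each member carries load in proportion to AE: A₁E₁ = 16620000 N, A₂E₂ = 102500000 N, ΣAE = 119200000 N.
σ₁ = P·E₁/ΣAE = 19300·193000/119200000 = 31.26 MPa.

31.3 MPa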